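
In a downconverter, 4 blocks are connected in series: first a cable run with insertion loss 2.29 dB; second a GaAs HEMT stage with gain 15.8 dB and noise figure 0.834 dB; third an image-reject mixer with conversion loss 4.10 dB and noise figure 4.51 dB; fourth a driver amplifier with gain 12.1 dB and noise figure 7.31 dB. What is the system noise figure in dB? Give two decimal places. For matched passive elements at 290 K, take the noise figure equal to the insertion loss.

4.21 dB

Convert to linear (a loss of L dB is a gain of −L dB): F_i = 10^(NF_i/10), G_i = 10^(G_i,dB/10)
  Stage 1: F_1 = 10^(2.29/10) = 1.694, G_1 = 10^(−2.29/10) = 0.5902
  Stage 2: F_2 = 10^(0.834/10) = 1.212, G_2 = 10^(15.8/10) = 38.02
  Stage 3: F_3 = 10^(4.51/10) = 2.825, G_3 = 10^(−4.10/10) = 0.3890
  Stage 4: F_4 = 10^(7.31/10) = 5.383, G_4 = 10^(12.1/10) = 16.22
Friis cascade:
  F = 1.694 + (1.212 − 1)/0.5902 + (2.825 − 1)/22.44 + (5.383 − 1)/8.730 = 2.636
NF = 10 log₁₀(2.636) = 4.21 dB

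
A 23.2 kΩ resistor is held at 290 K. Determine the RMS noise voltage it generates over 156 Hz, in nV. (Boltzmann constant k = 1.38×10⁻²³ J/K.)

V_n = √(4kTRB)
4kTRB = 4 × 1.38×10⁻²³ × 290 × 2.32×10⁴ × 1.56×10² = 5.79×10⁻¹⁴ V²
V_n = √(5.79×10⁻¹⁴) = 2.41×10⁻⁷ V = 241 nV

241 nV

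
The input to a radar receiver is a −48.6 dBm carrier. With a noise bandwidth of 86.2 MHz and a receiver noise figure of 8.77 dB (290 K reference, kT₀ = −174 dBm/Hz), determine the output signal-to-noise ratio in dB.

Noise floor: N = −174 + 10 log₁₀(B) + NF
10 log₁₀(8.62×10⁷) = 79.36 dB
N = −174 + 79.36 + 8.77 = −85.87 dBm
SNR = P_sig − N = −48.6 − (−85.87) = 37.27 dB → 37.3 dB

37.3 dB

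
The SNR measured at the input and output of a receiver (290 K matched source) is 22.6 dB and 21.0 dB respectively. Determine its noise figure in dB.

NF (dB) = SNR_in(dB) − SNR_out(dB) when the source is at T₀
NF = 22.6 − 21.0 = 1.6 dB

1.6 dB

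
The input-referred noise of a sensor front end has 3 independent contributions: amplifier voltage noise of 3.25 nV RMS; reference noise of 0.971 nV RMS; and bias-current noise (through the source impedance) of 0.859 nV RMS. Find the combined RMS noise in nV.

3.50 nV

Uncorrelated sources add in power (mean-square): V_tot = √(ΣV_i²)
V_tot = √[(3.25×10⁻⁹)² + (9.71×10⁻¹⁰)² + (8.59×10⁻¹⁰)²] = 3.50×10⁻⁹ V = 3.50 nV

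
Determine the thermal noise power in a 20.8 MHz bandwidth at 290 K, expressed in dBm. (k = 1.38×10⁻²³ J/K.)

P_n = kTB = 1.38×10⁻²³ × 290 × 2.08×10⁷ = 8.32×10⁻¹⁴ W
In dBm: 10 log₁₀(8.32×10⁻¹⁴ / 10⁻³) = −100.8 dBm

−100.8 dBm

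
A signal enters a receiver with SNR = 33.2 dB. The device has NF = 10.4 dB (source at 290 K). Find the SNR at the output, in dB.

By definition F = SNR_in/SNR_out, so in dB: SNR_out = SNR_in − NF
SNR_out = 33.2 − 10.4 = 22.8 dB

22.8 dB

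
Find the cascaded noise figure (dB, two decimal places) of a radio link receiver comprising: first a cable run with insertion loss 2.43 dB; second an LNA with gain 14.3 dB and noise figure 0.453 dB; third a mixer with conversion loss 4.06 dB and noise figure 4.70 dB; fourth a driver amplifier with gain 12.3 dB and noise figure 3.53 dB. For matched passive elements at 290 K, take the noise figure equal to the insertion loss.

3.57 dB

Convert to linear (a loss of L dB is a gain of −L dB): F_i = 10^(NF_i/10), G_i = 10^(G_i,dB/10)
  Stage 1: F_1 = 10^(2.43/10) = 1.750, G_1 = 10^(−2.43/10) = 0.5715
  Stage 2: F_2 = 10^(0.453/10) = 1.110, G_2 = 10^(14.3/10) = 26.92
  Stage 3: F_3 = 10^(4.70/10) = 2.951, G_3 = 10^(−4.06/10) = 0.3926
  Stage 4: F_4 = 10^(3.53/10) = 2.254, G_4 = 10^(12.3/10) = 16.98
Friis cascade:
  F = 1.750 + (1.110 − 1)/0.5715 + (2.951 − 1)/15.38 + (2.254 − 1)/6.039 = 2.277
NF = 10 log₁₀(2.277) = 3.57 dB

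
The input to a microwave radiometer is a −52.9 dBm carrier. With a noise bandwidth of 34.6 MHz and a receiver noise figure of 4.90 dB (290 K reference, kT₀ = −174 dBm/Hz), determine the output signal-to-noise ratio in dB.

Noise floor: N = −174 + 10 log₁₀(B) + NF
10 log₁₀(3.46×10⁷) = 75.39 dB
N = −174 + 75.39 + 4.90 = −93.71 dBm
SNR = P_sig − N = −52.9 − (−93.71) = 40.81 dB → 40.8 dB

40.8 dB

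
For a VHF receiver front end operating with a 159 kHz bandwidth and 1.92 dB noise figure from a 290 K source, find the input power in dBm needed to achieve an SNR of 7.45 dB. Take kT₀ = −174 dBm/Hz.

Sensitivity = −174 + 10 log₁₀(B) + NF + SNR_min
= −174 + 52.01 + 1.92 + 7.45
= −112.62 dBm → −112.6 dBm

−112.6 dBm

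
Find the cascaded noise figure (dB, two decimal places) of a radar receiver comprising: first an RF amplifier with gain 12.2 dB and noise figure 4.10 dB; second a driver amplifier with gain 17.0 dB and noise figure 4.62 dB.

4.29 dB

Convert to linear (a loss of L dB is a gain of −L dB): F_i = 10^(NF_i/10), G_i = 10^(G_i,dB/10)
  Stage 1: F_1 = 10^(4.10/10) = 2.570, G_1 = 10^(12.2/10) = 16.60
  Stage 2: F_2 = 10^(4.62/10) = 2.897, G_2 = 10^(17.0/10) = 50.12
Friis cascade:
  F = 2.570 + (2.897 − 1)/16.60 = 2.685
NF = 10 log₁₀(2.685) = 4.29 dB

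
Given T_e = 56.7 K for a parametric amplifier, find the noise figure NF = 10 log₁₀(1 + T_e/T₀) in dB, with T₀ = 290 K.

F = 1 + T_e/T₀ = 1 + 56.7/290 = 1.19552
NF = 10 log₁₀(1.19552) = 0.776 dB

0.776 dB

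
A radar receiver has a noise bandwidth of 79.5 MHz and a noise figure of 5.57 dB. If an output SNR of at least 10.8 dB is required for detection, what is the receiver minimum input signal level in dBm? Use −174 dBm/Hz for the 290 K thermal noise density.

−78.6 dBm

Sensitivity = −174 + 10 log₁₀(B) + NF + SNR_min
= −174 + 79 + 5.57 + 10.8
= −78.63 dBm → −78.6 dBm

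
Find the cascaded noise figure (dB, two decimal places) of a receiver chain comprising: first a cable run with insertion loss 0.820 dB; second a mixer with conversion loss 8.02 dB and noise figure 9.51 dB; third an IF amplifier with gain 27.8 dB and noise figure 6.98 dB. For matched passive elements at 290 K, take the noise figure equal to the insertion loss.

Convert to linear (a loss of L dB is a gain of −L dB): F_i = 10^(NF_i/10), G_i = 10^(G_i,dB/10)
  Stage 1: F_1 = 10^(0.820/10) = 1.208, G_1 = 10^(−0.820/10) = 0.8279
  Stage 2: F_2 = 10^(9.51/10) = 8.933, G_2 = 10^(−8.02/10) = 0.1578
  Stage 3: F_3 = 10^(6.98/10) = 4.989, G_3 = 10^(27.8/10) = 602.6
Friis cascade:
  F = 1.208 + (8.933 − 1)/0.8279 + (4.989 − 1)/0.1306 = 41.33
NF = 10 log₁₀(41.33) = 16.16 dB

16.16 dB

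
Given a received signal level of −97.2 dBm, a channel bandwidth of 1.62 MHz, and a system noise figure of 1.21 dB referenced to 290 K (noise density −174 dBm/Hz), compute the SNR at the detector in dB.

13.5 dB

Noise floor: N = −174 + 10 log₁₀(B) + NF
10 log₁₀(1.62×10⁶) = 62.1 dB
N = −174 + 62.1 + 1.21 = −110.69 dBm
SNR = P_sig − N = −97.2 − (−110.69) = 13.49 dB → 13.5 dB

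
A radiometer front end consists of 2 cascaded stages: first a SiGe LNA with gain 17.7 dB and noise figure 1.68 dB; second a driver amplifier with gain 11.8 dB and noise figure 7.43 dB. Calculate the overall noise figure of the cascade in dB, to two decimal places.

1.90 dB

Convert to linear (a loss of L dB is a gain of −L dB): F_i = 10^(NF_i/10), G_i = 10^(G_i,dB/10)
  Stage 1: F_1 = 10^(1.68/10) = 1.472, G_1 = 10^(17.7/10) = 58.88
  Stage 2: F_2 = 10^(7.43/10) = 5.534, G_2 = 10^(11.8/10) = 15.14
Friis cascade:
  F = 1.472 + (5.534 − 1)/58.88 = 1.549
NF = 10 log₁₀(1.549) = 1.90 dB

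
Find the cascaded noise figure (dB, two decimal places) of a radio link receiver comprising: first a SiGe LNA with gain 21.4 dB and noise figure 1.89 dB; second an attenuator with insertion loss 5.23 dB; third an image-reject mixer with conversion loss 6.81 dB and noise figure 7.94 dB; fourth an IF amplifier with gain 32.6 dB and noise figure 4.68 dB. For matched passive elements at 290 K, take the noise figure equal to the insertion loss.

2.82 dB

Convert to linear (a loss of L dB is a gain of −L dB): F_i = 10^(NF_i/10), G_i = 10^(G_i,dB/10)
  Stage 1: F_1 = 10^(1.89/10) = 1.545, G_1 = 10^(21.4/10) = 138.0
  Stage 2: F_2 = 10^(5.23/10) = 3.334, G_2 = 10^(−5.23/10) = 0.2999
  Stage 3: F_3 = 10^(7.94/10) = 6.223, G_3 = 10^(−6.81/10) = 0.2084
  Stage 4: F_4 = 10^(4.68/10) = 2.938, G_4 = 10^(32.6/10) = 1820
Friis cascade:
  F = 1.545 + (3.334 − 1)/138.0 + (6.223 − 1)/41.40 + (2.938 − 1)/8.630 = 1.913
NF = 10 log₁₀(1.913) = 2.82 dB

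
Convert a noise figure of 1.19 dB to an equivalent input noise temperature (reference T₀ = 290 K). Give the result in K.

91.4 K

F = 10^(1.19/10) = 1.31522
T_e = (F − 1)·T₀ = (1.31522 − 1) × 290 = 91.4 K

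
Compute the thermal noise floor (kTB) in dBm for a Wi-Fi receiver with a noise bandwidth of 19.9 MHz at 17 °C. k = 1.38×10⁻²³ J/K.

−101.0 dBm

T = 17 °C + 273.15 = 290.15 K
P_n = kTB = 1.38×10⁻²³ × 290.15 × 1.99×10⁷ = 7.97×10⁻¹⁴ W
In dBm: 10 log₁₀(7.97×10⁻¹⁴ / 10⁻³) = −101.0 dBm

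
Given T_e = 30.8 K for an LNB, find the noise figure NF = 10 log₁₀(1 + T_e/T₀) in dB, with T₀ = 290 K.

F = 1 + T_e/T₀ = 1 + 30.8/290 = 1.10621
NF = 10 log₁₀(1.10621) = 0.438 dB

0.438 dB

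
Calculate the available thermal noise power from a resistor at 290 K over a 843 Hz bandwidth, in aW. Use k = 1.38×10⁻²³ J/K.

P_n = kTB = 1.38×10⁻²³ × 290 × 8.43×10² = 3.37×10⁻¹⁸ W = 3.37 aW

3.37 aW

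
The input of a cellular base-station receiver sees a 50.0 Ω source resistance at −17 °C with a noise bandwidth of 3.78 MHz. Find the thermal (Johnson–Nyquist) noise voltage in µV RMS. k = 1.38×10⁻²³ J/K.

T = −17 °C + 273.15 = 256.15 K
V_n = √(4kTRB)
4kTRB = 4 × 1.38×10⁻²³ × 256.15 × 5.00×10¹ × 3.78×10⁶ = 2.67×10⁻¹² V²
V_n = √(2.67×10⁻¹²) = 1.63×10⁻⁶ V = 1.63 µV

1.63 µV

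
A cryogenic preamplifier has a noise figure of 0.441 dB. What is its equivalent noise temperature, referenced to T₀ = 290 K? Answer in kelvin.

F = 10^(0.441/10) = 1.10688
T_e = (F − 1)·T₀ = (1.10688 − 1) × 290 = 31.0 K

31.0 K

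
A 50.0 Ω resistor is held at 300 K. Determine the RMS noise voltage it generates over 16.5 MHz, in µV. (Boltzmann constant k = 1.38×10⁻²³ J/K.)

V_n = √(4kTRB)
4kTRB = 4 × 1.38×10⁻²³ × 300 × 5.00×10¹ × 1.65×10⁷ = 1.37×10⁻¹¹ V²
V_n = √(1.37×10⁻¹¹) = 3.70×10⁻⁶ V = 3.70 µV

3.70 µV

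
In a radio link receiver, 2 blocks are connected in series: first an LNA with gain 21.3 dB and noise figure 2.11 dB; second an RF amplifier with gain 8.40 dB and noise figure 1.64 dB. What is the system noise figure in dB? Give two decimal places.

Convert to linear (a loss of L dB is a gain of −L dB): F_i = 10^(NF_i/10), G_i = 10^(G_i,dB/10)
  Stage 1: F_1 = 10^(2.11/10) = 1.626, G_1 = 10^(21.3/10) = 134.9
  Stage 2: F_2 = 10^(1.64/10) = 1.459, G_2 = 10^(8.40/10) = 6.918
Friis cascade:
  F = 1.626 + (1.459 − 1)/134.9 = 1.629
NF = 10 log₁₀(1.629) = 2.12 dB

2.12 dB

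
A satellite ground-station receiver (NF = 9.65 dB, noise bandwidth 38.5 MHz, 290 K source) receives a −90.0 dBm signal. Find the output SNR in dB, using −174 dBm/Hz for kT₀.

Noise floor: N = −174 + 10 log₁₀(B) + NF
10 log₁₀(3.85×10⁷) = 75.85 dB
N = −174 + 75.85 + 9.65 = −88.50 dBm
SNR = P_sig − N = −90.0 − (−88.50) = −1.50 dB → −1.5 dB

−1.5 dB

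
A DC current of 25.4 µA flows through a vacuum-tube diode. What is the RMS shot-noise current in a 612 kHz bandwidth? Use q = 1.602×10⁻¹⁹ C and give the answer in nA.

2.23 nA

I_n = √(2qI·B)
2qI·B = 2 × 1.602×10⁻¹⁹ × 2.54×10⁻⁵ × 6.12×10⁵ = 4.98×10⁻¹⁸ A²
I_n = √(4.98×10⁻¹⁸) = 2.23×10⁻⁹ A = 2.23 nA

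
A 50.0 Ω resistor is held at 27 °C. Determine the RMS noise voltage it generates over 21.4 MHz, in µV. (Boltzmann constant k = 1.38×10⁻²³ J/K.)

T = 27 °C + 273.15 = 300.15 K
V_n = √(4kTRB)
4kTRB = 4 × 1.38×10⁻²³ × 300.15 × 5.00×10¹ × 2.14×10⁷ = 1.77×10⁻¹¹ V²
V_n = √(1.77×10⁻¹¹) = 4.21×10⁻⁶ V = 4.21 µV

4.21 µV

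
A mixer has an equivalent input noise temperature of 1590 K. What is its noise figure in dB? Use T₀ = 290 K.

8.12 dB

F = 1 + T_e/T₀ = 1 + 1590/290 = 6.48276
NF = 10 log₁₀(6.48276) = 8.12 dB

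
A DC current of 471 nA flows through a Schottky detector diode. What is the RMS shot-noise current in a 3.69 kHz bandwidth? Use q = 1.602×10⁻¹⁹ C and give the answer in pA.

23.6 pA

I_n = √(2qI·B)
2qI·B = 2 × 1.602×10⁻¹⁹ × 4.71×10⁻⁷ × 3.69×10³ = 5.57×10⁻²² A²
I_n = √(5.57×10⁻²²) = 2.36×10⁻¹¹ A = 23.6 pA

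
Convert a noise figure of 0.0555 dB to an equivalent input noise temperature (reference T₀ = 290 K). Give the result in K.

F = 10^(0.0555/10) = 1.01286
T_e = (F − 1)·T₀ = (1.01286 − 1) × 290 = 3.73 K

3.73 K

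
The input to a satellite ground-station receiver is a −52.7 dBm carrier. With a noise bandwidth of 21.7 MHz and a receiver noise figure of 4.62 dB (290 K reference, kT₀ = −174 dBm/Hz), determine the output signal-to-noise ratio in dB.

Noise floor: N = −174 + 10 log₁₀(B) + NF
10 log₁₀(2.17×10⁷) = 73.36 dB
N = −174 + 73.36 + 4.62 = −96.02 dBm
SNR = P_sig − N = −52.7 − (−96.02) = 43.32 dB → 43.3 dB

43.3 dB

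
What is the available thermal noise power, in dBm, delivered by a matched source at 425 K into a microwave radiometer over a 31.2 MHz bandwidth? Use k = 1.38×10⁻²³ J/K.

P_n = kTB = 1.38×10⁻²³ × 425 × 3.12×10⁷ = 1.83×10⁻¹³ W
In dBm: 10 log₁₀(1.83×10⁻¹³ / 10⁻³) = −97.4 dBm

−97.4 dBm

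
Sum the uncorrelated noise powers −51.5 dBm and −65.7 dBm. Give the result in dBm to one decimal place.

−51.3 dBm

Convert to linear, add, convert back:
P₁ = 7.08×10⁻⁹ W, P₂ = 2.69×10⁻¹⁰ W
P_tot = 7.35×10⁻⁹ W → 10 log₁₀(P_tot / 10⁻³) = −51.3 dBm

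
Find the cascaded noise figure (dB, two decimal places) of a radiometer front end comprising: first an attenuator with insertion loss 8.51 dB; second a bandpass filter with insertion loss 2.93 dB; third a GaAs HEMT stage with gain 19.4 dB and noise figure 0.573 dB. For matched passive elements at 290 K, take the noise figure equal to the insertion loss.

Convert to linear (a loss of L dB is a gain of −L dB): F_i = 10^(NF_i/10), G_i = 10^(G_i,dB/10)
  Stage 1: F_1 = 10^(8.51/10) = 7.096, G_1 = 10^(−8.51/10) = 0.1409
  Stage 2: F_2 = 10^(2.93/10) = 1.963, G_2 = 10^(−2.93/10) = 0.5093
  Stage 3: F_3 = 10^(0.573/10) = 1.141, G_3 = 10^(19.4/10) = 87.10
Friis cascade:
  F = 7.096 + (1.963 − 1)/0.1409 + (1.141 − 1)/0.07178 = 15.90
NF = 10 log₁₀(15.90) = 12.01 dB

12.01 dB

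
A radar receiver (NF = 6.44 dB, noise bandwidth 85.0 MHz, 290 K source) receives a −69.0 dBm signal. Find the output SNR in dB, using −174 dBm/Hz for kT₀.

Noise floor: N = −174 + 10 log₁₀(B) + NF
10 log₁₀(8.50×10⁷) = 79.29 dB
N = −174 + 79.29 + 6.44 = −88.27 dBm
SNR = P_sig − N = −69.0 − (−88.27) = 19.27 dB → 19.3 dB

19.3 dB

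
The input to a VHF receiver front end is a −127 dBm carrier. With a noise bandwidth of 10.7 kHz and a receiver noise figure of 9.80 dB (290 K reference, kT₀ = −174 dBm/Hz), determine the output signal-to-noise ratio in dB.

Noise floor: N = −174 + 10 log₁₀(B) + NF
10 log₁₀(1.07×10⁴) = 40.29 dB
N = −174 + 40.29 + 9.80 = −123.91 dBm
SNR = P_sig − N = −127 − (−123.91) = −3.09 dB → −3.1 dB

−3.1 dB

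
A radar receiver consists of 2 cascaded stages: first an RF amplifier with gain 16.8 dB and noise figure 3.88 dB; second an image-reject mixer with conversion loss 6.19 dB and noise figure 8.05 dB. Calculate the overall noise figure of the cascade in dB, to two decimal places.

Convert to linear (a loss of L dB is a gain of −L dB): F_i = 10^(NF_i/10), G_i = 10^(G_i,dB/10)
  Stage 1: F_1 = 10^(3.88/10) = 2.443, G_1 = 10^(16.8/10) = 47.86
  Stage 2: F_2 = 10^(8.05/10) = 6.383, G_2 = 10^(−6.19/10) = 0.2404
Friis cascade:
  F = 2.443 + (6.383 − 1)/47.86 = 2.556
NF = 10 log₁₀(2.556) = 4.08 dB

4.08 dB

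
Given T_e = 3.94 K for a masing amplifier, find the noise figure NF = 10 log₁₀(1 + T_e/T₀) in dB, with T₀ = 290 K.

0.059 dB

F = 1 + T_e/T₀ = 1 + 3.94/290 = 1.01359
NF = 10 log₁₀(1.01359) = 0.059 dB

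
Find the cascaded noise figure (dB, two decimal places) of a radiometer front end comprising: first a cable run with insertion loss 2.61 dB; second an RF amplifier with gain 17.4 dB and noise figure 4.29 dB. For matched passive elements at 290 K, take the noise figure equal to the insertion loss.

6.90 dB

Convert to linear (a loss of L dB is a gain of −L dB): F_i = 10^(NF_i/10), G_i = 10^(G_i,dB/10)
  Stage 1: F_1 = 10^(2.61/10) = 1.824, G_1 = 10^(−2.61/10) = 0.5483
  Stage 2: F_2 = 10^(4.29/10) = 2.685, G_2 = 10^(17.4/10) = 54.95
Friis cascade:
  F = 1.824 + (2.685 − 1)/0.5483 = 4.898
NF = 10 log₁₀(4.898) = 6.90 dB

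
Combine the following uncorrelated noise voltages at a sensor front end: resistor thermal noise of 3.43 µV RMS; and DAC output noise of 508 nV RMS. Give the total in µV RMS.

3.47 µV

Uncorrelated sources add in power (mean-square): V_tot = √(ΣV_i²)
V_tot = √[(3.43×10⁻⁶)² + (5.08×10⁻⁷)²] = 3.47×10⁻⁶ V = 3.47 µV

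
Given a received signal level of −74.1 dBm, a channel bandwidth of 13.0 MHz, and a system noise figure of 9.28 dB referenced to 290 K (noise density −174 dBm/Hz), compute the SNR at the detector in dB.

19.5 dB

Noise floor: N = −174 + 10 log₁₀(B) + NF
10 log₁₀(1.30×10⁷) = 71.14 dB
N = −174 + 71.14 + 9.28 = −93.58 dBm
SNR = P_sig − N = −74.1 − (−93.58) = 19.48 dB → 19.5 dB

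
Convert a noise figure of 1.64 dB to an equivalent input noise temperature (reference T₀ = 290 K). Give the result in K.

F = 10^(1.64/10) = 1.45881
T_e = (F − 1)·T₀ = (1.45881 − 1) × 290 = 133 K

133 K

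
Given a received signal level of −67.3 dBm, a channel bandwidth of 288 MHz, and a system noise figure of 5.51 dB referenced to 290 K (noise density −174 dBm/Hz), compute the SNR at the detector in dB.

16.6 dB

Noise floor: N = −174 + 10 log₁₀(B) + NF
10 log₁₀(2.88×10⁸) = 84.59 dB
N = −174 + 84.59 + 5.51 = −83.90 dBm
SNR = P_sig − N = −67.3 − (−83.90) = 16.60 dB → 16.6 dB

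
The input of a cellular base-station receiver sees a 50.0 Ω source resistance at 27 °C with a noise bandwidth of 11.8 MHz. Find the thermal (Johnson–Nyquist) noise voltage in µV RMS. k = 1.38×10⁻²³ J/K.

T = 27 °C + 273.15 = 300.15 K
V_n = √(4kTRB)
4kTRB = 4 × 1.38×10⁻²³ × 300.15 × 5.00×10¹ × 1.18×10⁷ = 9.78×10⁻¹² V²
V_n = √(9.78×10⁻¹²) = 3.13×10⁻⁶ V = 3.13 µV

3.13 µV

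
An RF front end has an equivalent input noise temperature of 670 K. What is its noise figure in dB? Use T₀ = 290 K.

F = 1 + T_e/T₀ = 1 + 670/290 = 3.31034
NF = 10 log₁₀(3.31034) = 5.20 dB

5.20 dB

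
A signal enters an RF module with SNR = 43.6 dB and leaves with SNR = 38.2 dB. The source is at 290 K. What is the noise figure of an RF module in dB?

5.4 dB

NF (dB) = SNR_in(dB) − SNR_out(dB) when the source is at T₀
NF = 43.6 − 38.2 = 5.4 dB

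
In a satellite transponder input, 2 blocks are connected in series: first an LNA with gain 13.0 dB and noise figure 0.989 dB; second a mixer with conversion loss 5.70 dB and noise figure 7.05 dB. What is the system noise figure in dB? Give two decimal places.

1.64 dB

Convert to linear (a loss of L dB is a gain of −L dB): F_i = 10^(NF_i/10), G_i = 10^(G_i,dB/10)
  Stage 1: F_1 = 10^(0.989/10) = 1.256, G_1 = 10^(13.0/10) = 19.95
  Stage 2: F_2 = 10^(7.05/10) = 5.070, G_2 = 10^(−5.70/10) = 0.2692
Friis cascade:
  F = 1.256 + (5.070 − 1)/19.95 = 1.460
NF = 10 log₁₀(1.460) = 1.64 dB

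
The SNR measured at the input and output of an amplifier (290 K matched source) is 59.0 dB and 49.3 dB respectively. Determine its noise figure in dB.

9.7 dB

NF (dB) = SNR_in(dB) − SNR_out(dB) when the source is at T₀
NF = 59.0 − 49.3 = 9.7 dB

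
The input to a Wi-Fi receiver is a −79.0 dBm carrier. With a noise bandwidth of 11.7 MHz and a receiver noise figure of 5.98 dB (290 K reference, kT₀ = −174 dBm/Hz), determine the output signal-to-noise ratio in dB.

Noise floor: N = −174 + 10 log₁₀(B) + NF
10 log₁₀(1.17×10⁷) = 70.68 dB
N = −174 + 70.68 + 5.98 = −97.34 dBm
SNR = P_sig − N = −79.0 − (−97.34) = 18.34 dB → 18.3 dB

18.3 dB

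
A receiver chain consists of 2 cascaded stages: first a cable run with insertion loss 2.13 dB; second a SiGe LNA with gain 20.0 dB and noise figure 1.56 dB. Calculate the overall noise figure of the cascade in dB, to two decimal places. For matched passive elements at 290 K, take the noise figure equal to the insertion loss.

Convert to linear (a loss of L dB is a gain of −L dB): F_i = 10^(NF_i/10), G_i = 10^(G_i,dB/10)
  Stage 1: F_1 = 10^(2.13/10) = 1.633, G_1 = 10^(−2.13/10) = 0.6124
  Stage 2: F_2 = 10^(1.56/10) = 1.432, G_2 = 10^(20.0/10) = 100.0
Friis cascade:
  F = 1.633 + (1.432 − 1)/0.6124 = 2.339
NF = 10 log₁₀(2.339) = 3.69 dB

3.69 dB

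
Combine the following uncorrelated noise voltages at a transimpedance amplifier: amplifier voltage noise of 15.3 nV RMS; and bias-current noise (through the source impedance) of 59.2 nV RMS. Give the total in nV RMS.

61.1 nV

Uncorrelated sources add in power (mean-square): V_tot = √(ΣV_i²)
V_tot = √[(1.53×10⁻⁸)² + (5.92×10⁻⁸)²] = 6.11×10⁻⁸ V = 61.1 nV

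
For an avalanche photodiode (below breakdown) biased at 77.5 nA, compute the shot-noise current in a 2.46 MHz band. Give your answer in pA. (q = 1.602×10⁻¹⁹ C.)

I_n = √(2qI·B)
2qI·B = 2 × 1.602×10⁻¹⁹ × 7.75×10⁻⁸ × 2.46×10⁶ = 6.11×10⁻²⁰ A²
I_n = √(6.11×10⁻²⁰) = 2.47×10⁻¹⁰ A = 247 pA

247 pA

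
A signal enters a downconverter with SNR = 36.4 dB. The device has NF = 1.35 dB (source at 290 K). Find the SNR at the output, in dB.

35.05 dB

By definition F = SNR_in/SNR_out, so in dB: SNR_out = SNR_in − NF
SNR_out = 36.4 − 1.35 = 35.05 dB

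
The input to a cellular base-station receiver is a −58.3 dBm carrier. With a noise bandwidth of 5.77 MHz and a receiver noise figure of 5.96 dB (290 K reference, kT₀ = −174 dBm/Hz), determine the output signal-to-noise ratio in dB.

42.1 dB

Noise floor: N = −174 + 10 log₁₀(B) + NF
10 log₁₀(5.77×10⁶) = 67.61 dB
N = −174 + 67.61 + 5.96 = −100.43 dBm
SNR = P_sig − N = −58.3 − (−100.43) = 42.13 dB → 42.1 dB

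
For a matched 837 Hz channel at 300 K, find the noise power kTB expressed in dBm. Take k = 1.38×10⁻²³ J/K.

P_n = kTB = 1.38×10⁻²³ × 300 × 8.37×10² = 3.47×10⁻¹⁸ W
In dBm: 10 log₁₀(3.47×10⁻¹⁸ / 10⁻³) = −144.6 dBm

−144.6 dBm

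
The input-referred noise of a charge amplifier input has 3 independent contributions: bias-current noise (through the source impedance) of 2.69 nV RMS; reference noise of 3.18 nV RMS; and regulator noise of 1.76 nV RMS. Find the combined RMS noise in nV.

4.52 nV

Uncorrelated sources add in power (mean-square): V_tot = √(ΣV_i²)
V_tot = √[(2.69×10⁻⁹)² + (3.18×10⁻⁹)² + (1.76×10⁻⁹)²] = 4.52×10⁻⁹ V = 4.52 nV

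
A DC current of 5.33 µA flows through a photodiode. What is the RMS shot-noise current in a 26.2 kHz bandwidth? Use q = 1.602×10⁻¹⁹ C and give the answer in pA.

212 pA

I_n = √(2qI·B)
2qI·B = 2 × 1.602×10⁻¹⁹ × 5.33×10⁻⁶ × 2.62×10⁴ = 4.47×10⁻²⁰ A²
I_n = √(4.47×10⁻²⁰) = 2.12×10⁻¹⁰ A = 212 pA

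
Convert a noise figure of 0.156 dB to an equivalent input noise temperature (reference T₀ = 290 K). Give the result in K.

10.6 K

F = 10^(0.156/10) = 1.03657
T_e = (F − 1)·T₀ = (1.03657 − 1) × 290 = 10.6 K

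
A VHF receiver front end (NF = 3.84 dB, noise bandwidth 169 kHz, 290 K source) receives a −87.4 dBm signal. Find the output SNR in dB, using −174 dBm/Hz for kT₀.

Noise floor: N = −174 + 10 log₁₀(B) + NF
10 log₁₀(1.69×10⁵) = 52.28 dB
N = −174 + 52.28 + 3.84 = −117.88 dBm
SNR = P_sig − N = −87.4 − (−117.88) = 30.48 dB → 30.5 dB

30.5 dB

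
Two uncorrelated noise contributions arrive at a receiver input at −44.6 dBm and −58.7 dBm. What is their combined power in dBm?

−44.4 dBm

Convert to linear, add, convert back:
P₁ = 3.47×10⁻⁸ W, P₂ = 1.35×10⁻⁹ W
P_tot = 3.60×10⁻⁸ W → 10 log₁₀(P_tot / 10⁻³) = −44.4 dBm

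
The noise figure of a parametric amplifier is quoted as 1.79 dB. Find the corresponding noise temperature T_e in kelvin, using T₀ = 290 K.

F = 10^(1.79/10) = 1.51008
T_e = (F − 1)·T₀ = (1.51008 − 1) × 290 = 148 K

148 K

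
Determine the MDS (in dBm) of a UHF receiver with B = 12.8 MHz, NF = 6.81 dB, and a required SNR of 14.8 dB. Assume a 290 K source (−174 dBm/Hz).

−81.3 dBm

Sensitivity = −174 + 10 log₁₀(B) + NF + SNR_min
= −174 + 71.07 + 6.81 + 14.8
= −81.32 dBm → −81.3 dBm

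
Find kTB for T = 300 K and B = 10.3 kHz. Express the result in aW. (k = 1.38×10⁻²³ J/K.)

P_n = kTB = 1.38×10⁻²³ × 300 × 1.03×10⁴ = 4.26×10⁻¹⁷ W = 42.6 aW

42.6 aW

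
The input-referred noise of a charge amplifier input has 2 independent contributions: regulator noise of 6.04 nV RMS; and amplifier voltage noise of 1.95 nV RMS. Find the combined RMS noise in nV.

Uncorrelated sources add in power (mean-square): V_tot = √(ΣV_i²)
V_tot = √[(6.04×10⁻⁹)² + (1.95×10⁻⁹)²] = 6.35×10⁻⁹ V = 6.35 nV

6.35 nV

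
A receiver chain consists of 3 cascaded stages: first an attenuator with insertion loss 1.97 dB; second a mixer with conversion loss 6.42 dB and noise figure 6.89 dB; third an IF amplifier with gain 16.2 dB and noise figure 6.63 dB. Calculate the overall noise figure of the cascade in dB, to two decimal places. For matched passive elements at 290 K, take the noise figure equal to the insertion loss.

15.13 dB

Convert to linear (a loss of L dB is a gain of −L dB): F_i = 10^(NF_i/10), G_i = 10^(G_i,dB/10)
  Stage 1: F_1 = 10^(1.97/10) = 1.574, G_1 = 10^(−1.97/10) = 0.6353
  Stage 2: F_2 = 10^(6.89/10) = 4.887, G_2 = 10^(−6.42/10) = 0.2280
  Stage 3: F_3 = 10^(6.63/10) = 4.603, G_3 = 10^(16.2/10) = 41.69
Friis cascade:
  F = 1.574 + (4.887 − 1)/0.6353 + (4.603 − 1)/0.1449 = 32.56
NF = 10 log₁₀(32.56) = 15.13 dB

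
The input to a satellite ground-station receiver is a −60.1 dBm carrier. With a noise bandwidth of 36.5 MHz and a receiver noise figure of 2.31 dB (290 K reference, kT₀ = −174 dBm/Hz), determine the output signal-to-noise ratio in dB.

36.0 dB

Noise floor: N = −174 + 10 log₁₀(B) + NF
10 log₁₀(3.65×10⁷) = 75.62 dB
N = −174 + 75.62 + 2.31 = −96.07 dBm
SNR = P_sig − N = −60.1 − (−96.07) = 35.97 dB → 36.0 dB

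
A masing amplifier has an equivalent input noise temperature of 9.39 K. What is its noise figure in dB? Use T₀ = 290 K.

0.138 dB

F = 1 + T_e/T₀ = 1 + 9.39/290 = 1.03238
NF = 10 log₁₀(1.03238) = 0.138 dB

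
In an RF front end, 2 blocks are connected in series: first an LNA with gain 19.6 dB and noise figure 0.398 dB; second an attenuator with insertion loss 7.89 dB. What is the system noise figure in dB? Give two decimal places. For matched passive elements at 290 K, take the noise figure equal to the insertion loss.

0.62 dB

Convert to linear (a loss of L dB is a gain of −L dB): F_i = 10^(NF_i/10), G_i = 10^(G_i,dB/10)
  Stage 1: F_1 = 10^(0.398/10) = 1.096, G_1 = 10^(19.6/10) = 91.20
  Stage 2: F_2 = 10^(7.89/10) = 6.152, G_2 = 10^(−7.89/10) = 0.1626
Friis cascade:
  F = 1.096 + (6.152 − 1)/91.20 = 1.152
NF = 10 log₁₀(1.152) = 0.62 dB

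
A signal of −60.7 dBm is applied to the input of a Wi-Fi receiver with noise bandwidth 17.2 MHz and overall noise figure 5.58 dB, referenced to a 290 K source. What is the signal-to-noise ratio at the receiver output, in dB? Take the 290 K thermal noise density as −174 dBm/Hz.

35.4 dB

Noise floor: N = −174 + 10 log₁₀(B) + NF
10 log₁₀(1.72×10⁷) = 72.36 dB
N = −174 + 72.36 + 5.58 = −96.06 dBm
SNR = P_sig − N = −60.7 − (−96.06) = 35.36 dB → 35.4 dB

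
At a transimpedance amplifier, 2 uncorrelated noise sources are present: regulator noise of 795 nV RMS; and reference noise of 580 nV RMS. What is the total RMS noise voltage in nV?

984 nV

Uncorrelated sources add in power (mean-square): V_tot = √(ΣV_i²)
V_tot = √[(7.95×10⁻⁷)² + (5.80×10⁻⁷)²] = 9.84×10⁻⁷ V = 984 nV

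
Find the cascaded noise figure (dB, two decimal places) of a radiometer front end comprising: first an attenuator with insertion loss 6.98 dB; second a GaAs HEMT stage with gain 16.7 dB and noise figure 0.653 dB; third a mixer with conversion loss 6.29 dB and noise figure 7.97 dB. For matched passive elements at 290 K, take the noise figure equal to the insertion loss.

8.03 dB

Convert to linear (a loss of L dB is a gain of −L dB): F_i = 10^(NF_i/10), G_i = 10^(G_i,dB/10)
  Stage 1: F_1 = 10^(6.98/10) = 4.989, G_1 = 10^(−6.98/10) = 0.2004
  Stage 2: F_2 = 10^(0.653/10) = 1.162, G_2 = 10^(16.7/10) = 46.77
  Stage 3: F_3 = 10^(7.97/10) = 6.266, G_3 = 10^(−6.29/10) = 0.2350
Friis cascade:
  F = 4.989 + (1.162 − 1)/0.2004 + (6.266 − 1)/9.376 = 6.360
NF = 10 log₁₀(6.360) = 8.03 dB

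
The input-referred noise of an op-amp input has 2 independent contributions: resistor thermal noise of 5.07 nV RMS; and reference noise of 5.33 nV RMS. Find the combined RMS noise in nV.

7.36 nV

Uncorrelated sources add in power (mean-square): V_tot = √(ΣV_i²)
V_tot = √[(5.07×10⁻⁹)² + (5.33×10⁻⁹)²] = 7.36×10⁻⁹ V = 7.36 nV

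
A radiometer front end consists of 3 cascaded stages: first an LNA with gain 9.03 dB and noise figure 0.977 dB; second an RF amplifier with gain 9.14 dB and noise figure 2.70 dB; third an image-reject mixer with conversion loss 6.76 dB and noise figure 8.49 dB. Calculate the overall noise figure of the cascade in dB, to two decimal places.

1.62 dB

Convert to linear (a loss of L dB is a gain of −L dB): F_i = 10^(NF_i/10), G_i = 10^(G_i,dB/10)
  Stage 1: F_1 = 10^(0.977/10) = 1.252, G_1 = 10^(9.03/10) = 7.998
  Stage 2: F_2 = 10^(2.70/10) = 1.862, G_2 = 10^(9.14/10) = 8.204
  Stage 3: F_3 = 10^(8.49/10) = 7.063, G_3 = 10^(−6.76/10) = 0.2109
Friis cascade:
  F = 1.252 + (1.862 − 1)/7.998 + (7.063 − 1)/65.61 = 1.452
NF = 10 log₁₀(1.452) = 1.62 dB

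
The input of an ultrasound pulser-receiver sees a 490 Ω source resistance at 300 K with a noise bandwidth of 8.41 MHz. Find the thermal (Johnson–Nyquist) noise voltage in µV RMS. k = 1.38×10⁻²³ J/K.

8.26 µV

V_n = √(4kTRB)
4kTRB = 4 × 1.38×10⁻²³ × 300 × 4.90×10² × 8.41×10⁶ = 6.82×10⁻¹¹ V²
V_n = √(6.82×10⁻¹¹) = 8.26×10⁻⁶ V = 8.26 µV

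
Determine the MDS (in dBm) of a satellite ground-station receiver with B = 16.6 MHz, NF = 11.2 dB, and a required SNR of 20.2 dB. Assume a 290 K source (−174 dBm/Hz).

Sensitivity = −174 + 10 log₁₀(B) + NF + SNR_min
= −174 + 72.2 + 11.2 + 20.2
= −70.4 dBm → −70.4 dBm

−70.4 dBm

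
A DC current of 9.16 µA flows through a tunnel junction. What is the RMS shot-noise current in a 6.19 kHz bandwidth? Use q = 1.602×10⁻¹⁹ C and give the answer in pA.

135 pA

I_n = √(2qI·B)
2qI·B = 2 × 1.602×10⁻¹⁹ × 9.16×10⁻⁶ × 6.19×10³ = 1.82×10⁻²⁰ A²
I_n = √(1.82×10⁻²⁰) = 1.35×10⁻¹⁰ A = 135 pA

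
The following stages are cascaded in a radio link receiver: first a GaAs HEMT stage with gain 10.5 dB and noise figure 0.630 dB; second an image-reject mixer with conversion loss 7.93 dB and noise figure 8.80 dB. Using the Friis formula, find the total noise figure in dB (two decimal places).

2.41 dB

Convert to linear (a loss of L dB is a gain of −L dB): F_i = 10^(NF_i/10), G_i = 10^(G_i,dB/10)
  Stage 1: F_1 = 10^(0.630/10) = 1.156, G_1 = 10^(10.5/10) = 11.22
  Stage 2: F_2 = 10^(8.80/10) = 7.586, G_2 = 10^(−7.93/10) = 0.1611
Friis cascade:
  F = 1.156 + (7.586 − 1)/11.22 = 1.743
NF = 10 log₁₀(1.743) = 2.41 dB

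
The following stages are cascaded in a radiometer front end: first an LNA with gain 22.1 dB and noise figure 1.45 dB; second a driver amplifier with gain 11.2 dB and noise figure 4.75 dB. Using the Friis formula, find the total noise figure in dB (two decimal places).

1.49 dB

Convert to linear (a loss of L dB is a gain of −L dB): F_i = 10^(NF_i/10), G_i = 10^(G_i,dB/10)
  Stage 1: F_1 = 10^(1.45/10) = 1.396, G_1 = 10^(22.1/10) = 162.2
  Stage 2: F_2 = 10^(4.75/10) = 2.985, G_2 = 10^(11.2/10) = 13.18
Friis cascade:
  F = 1.396 + (2.985 − 1)/162.2 = 1.409
NF = 10 log₁₀(1.409) = 1.49 dB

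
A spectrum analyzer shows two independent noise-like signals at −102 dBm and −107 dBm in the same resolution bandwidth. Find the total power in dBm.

−100.8 dBm

Convert to linear, add, convert back:
P₁ = 6.31×10⁻¹⁴ W, P₂ = 2.00×10⁻¹⁴ W
P_tot = 8.30×10⁻¹⁴ W → 10 log₁₀(P_tot / 10⁻³) = −100.8 dBm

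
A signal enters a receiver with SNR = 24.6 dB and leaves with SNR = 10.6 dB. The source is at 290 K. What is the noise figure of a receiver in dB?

NF (dB) = SNR_in(dB) − SNR_out(dB) when the source is at T₀
NF = 24.6 − 10.6 = 14.0 dB

14.0 dB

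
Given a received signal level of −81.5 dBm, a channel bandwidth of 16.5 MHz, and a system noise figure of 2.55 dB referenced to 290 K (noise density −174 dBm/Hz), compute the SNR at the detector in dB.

17.8 dB

Noise floor: N = −174 + 10 log₁₀(B) + NF
10 log₁₀(1.65×10⁷) = 72.17 dB
N = −174 + 72.17 + 2.55 = −99.28 dBm
SNR = P_sig − N = −81.5 − (−99.28) = 17.78 dB → 17.8 dB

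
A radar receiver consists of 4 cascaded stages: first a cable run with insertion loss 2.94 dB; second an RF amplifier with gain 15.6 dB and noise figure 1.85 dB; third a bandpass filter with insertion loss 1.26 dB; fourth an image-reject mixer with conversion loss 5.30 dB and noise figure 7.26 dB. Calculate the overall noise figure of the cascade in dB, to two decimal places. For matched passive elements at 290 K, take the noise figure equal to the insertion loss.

Convert to linear (a loss of L dB is a gain of −L dB): F_i = 10^(NF_i/10), G_i = 10^(G_i,dB/10)
  Stage 1: F_1 = 10^(2.94/10) = 1.968, G_1 = 10^(−2.94/10) = 0.5082
  Stage 2: F_2 = 10^(1.85/10) = 1.531, G_2 = 10^(15.6/10) = 36.31
  Stage 3: F_3 = 10^(1.26/10) = 1.337, G_3 = 10^(−1.26/10) = 0.7482
  Stage 4: F_4 = 10^(7.26/10) = 5.321, G_4 = 10^(−5.30/10) = 0.2951
Friis cascade:
  F = 1.968 + (1.531 − 1)/0.5082 + (1.337 − 1)/18.45 + (5.321 − 1)/13.80 = 3.344
NF = 10 log₁₀(3.344) = 5.24 dB

5.24 dB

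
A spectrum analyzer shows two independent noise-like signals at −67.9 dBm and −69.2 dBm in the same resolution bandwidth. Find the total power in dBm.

−65.5 dBm

Convert to linear, add, convert back:
P₁ = 1.62×10⁻¹⁰ W, P₂ = 1.20×10⁻¹⁰ W
P_tot = 2.82×10⁻¹⁰ W → 10 log₁₀(P_tot / 10⁻³) = −65.5 dBm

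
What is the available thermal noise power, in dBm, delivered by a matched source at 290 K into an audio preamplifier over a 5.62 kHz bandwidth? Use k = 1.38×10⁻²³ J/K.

−136.5 dBm

P_n = kTB = 1.38×10⁻²³ × 290 × 5.62×10³ = 2.25×10⁻¹⁷ W
In dBm: 10 log₁₀(2.25×10⁻¹⁷ / 10⁻³) = −136.5 dBm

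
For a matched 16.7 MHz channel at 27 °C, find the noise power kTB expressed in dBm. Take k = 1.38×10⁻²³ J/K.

−101.6 dBm

T = 27 °C + 273.15 = 300.15 K
P_n = kTB = 1.38×10⁻²³ × 300.15 × 1.67×10⁷ = 6.92×10⁻¹⁴ W
In dBm: 10 log₁₀(6.92×10⁻¹⁴ / 10⁻³) = −101.6 dBm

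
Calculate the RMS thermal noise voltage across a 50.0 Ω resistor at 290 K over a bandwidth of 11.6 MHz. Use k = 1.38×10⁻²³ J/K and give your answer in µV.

V_n = √(4kTRB)
4kTRB = 4 × 1.38×10⁻²³ × 290 × 5.00×10¹ × 1.16×10⁷ = 9.28×10⁻¹² V²
V_n = √(9.28×10⁻¹²) = 3.05×10⁻⁶ V = 3.05 µV

3.05 µV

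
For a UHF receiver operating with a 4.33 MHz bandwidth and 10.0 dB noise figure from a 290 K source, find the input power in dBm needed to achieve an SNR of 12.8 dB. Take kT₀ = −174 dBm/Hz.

−84.8 dBm

Sensitivity = −174 + 10 log₁₀(B) + NF + SNR_min
= −174 + 66.36 + 10.0 + 12.8
= −84.84 dBm → −84.8 dBm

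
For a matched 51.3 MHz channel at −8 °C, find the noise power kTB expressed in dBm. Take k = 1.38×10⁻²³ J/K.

T = −8 °C + 273.15 = 265.15 K
P_n = kTB = 1.38×10⁻²³ × 265.15 × 5.13×10⁷ = 1.88×10⁻¹³ W
In dBm: 10 log₁₀(1.88×10⁻¹³ / 10⁻³) = −97.3 dBm

−97.3 dBm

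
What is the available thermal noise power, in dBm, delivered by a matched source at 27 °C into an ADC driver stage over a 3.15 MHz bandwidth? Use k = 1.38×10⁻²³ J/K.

−108.8 dBm

T = 27 °C + 273.15 = 300.15 K
P_n = kTB = 1.38×10⁻²³ × 300.15 × 3.15×10⁶ = 1.30×10⁻¹⁴ W
In dBm: 10 log₁₀(1.30×10⁻¹⁴ / 10⁻³) = −108.8 dBm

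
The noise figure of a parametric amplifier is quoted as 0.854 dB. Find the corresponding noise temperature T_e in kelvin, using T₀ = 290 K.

63.0 K

F = 10^(0.854/10) = 1.21731
T_e = (F − 1)·T₀ = (1.21731 − 1) × 290 = 63.0 K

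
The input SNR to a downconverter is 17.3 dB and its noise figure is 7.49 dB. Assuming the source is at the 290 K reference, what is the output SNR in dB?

9.81 dB

By definition F = SNR_in/SNR_out, so in dB: SNR_out = SNR_in − NF
SNR_out = 17.3 − 7.49 = 9.81 dB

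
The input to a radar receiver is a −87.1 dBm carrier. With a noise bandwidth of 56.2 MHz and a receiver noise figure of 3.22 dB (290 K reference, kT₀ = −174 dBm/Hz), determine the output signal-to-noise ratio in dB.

6.2 dB

Noise floor: N = −174 + 10 log₁₀(B) + NF
10 log₁₀(5.62×10⁷) = 77.5 dB
N = −174 + 77.5 + 3.22 = −93.28 dBm
SNR = P_sig − N = −87.1 − (−93.28) = 6.18 dB → 6.2 dB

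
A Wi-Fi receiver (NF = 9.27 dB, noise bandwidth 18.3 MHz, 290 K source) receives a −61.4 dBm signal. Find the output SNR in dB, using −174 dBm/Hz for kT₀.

30.7 dB

Noise floor: N = −174 + 10 log₁₀(B) + NF
10 log₁₀(1.83×10⁷) = 72.62 dB
N = −174 + 72.62 + 9.27 = −92.11 dBm
SNR = P_sig − N = −61.4 − (−92.11) = 30.71 dB → 30.7 dB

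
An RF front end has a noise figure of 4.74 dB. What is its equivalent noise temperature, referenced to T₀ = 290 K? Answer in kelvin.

F = 10^(4.74/10) = 2.97852
T_e = (F − 1)·T₀ = (2.97852 − 1) × 290 = 574 K

574 K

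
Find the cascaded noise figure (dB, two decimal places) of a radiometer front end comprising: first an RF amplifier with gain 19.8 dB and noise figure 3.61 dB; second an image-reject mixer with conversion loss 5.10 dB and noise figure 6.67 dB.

Convert to linear (a loss of L dB is a gain of −L dB): F_i = 10^(NF_i/10), G_i = 10^(G_i,dB/10)
  Stage 1: F_1 = 10^(3.61/10) = 2.296, G_1 = 10^(19.8/10) = 95.50
  Stage 2: F_2 = 10^(6.67/10) = 4.645, G_2 = 10^(−5.10/10) = 0.3090
Friis cascade:
  F = 2.296 + (4.645 − 1)/95.50 = 2.334
NF = 10 log₁₀(2.334) = 3.68 dB

3.68 dB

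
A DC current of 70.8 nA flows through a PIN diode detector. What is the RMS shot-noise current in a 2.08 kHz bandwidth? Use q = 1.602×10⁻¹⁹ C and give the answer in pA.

I_n = √(2qI·B)
2qI·B = 2 × 1.602×10⁻¹⁹ × 7.08×10⁻⁸ × 2.08×10³ = 4.72×10⁻²³ A²
I_n = √(4.72×10⁻²³) = 6.87×10⁻¹² A = 6.87 pA

6.87 pA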